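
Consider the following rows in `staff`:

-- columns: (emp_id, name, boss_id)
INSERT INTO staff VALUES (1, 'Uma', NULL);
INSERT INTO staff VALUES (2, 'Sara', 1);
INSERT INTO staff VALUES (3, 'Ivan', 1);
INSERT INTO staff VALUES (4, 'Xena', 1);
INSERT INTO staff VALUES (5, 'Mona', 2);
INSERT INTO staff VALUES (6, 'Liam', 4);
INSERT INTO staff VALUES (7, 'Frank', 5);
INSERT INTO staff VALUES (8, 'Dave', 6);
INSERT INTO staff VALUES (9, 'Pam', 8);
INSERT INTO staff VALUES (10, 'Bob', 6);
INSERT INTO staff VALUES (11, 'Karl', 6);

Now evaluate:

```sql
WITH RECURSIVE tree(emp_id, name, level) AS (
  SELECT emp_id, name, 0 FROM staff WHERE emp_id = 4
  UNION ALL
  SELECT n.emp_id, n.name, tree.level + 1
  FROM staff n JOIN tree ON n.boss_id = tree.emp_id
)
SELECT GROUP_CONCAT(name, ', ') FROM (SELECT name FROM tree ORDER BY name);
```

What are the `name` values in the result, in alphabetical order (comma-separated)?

Bob, Dave, Karl, Liam, Pam, Xena

Base: emp_id=4 (Xena) at level 0.
Iteration 1: rows with boss_id in {4} -> Liam (id 6, level 1).
Iteration 2: rows with boss_id in {6} -> Dave (id 8, level 2), Bob (id 10, level 2), Karl (id 11, level 2).
Iteration 3: rows with boss_id in {8,10,11} -> Pam (id 9, level 3).
Iteration 4: no rows with boss_id in {9}; recursion stops.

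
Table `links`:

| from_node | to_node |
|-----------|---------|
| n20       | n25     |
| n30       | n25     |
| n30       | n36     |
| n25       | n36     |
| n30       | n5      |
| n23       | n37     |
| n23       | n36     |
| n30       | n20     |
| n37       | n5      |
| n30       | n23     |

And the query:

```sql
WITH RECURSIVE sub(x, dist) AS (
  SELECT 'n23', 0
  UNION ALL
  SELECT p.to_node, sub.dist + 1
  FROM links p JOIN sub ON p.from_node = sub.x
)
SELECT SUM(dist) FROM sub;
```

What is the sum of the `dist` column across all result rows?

4

Base: (n23, dist=0).
Iteration 1: edges from {n23} -> (n36, dist=1), (n37, dist=1).
Iteration 2: edges from {n36,n37} -> (n5, dist=2).
Iteration 3: no outgoing edges from {n5}; recursion stops.
SUM(dist) = 0 + 1 + 1 + 2 = 4.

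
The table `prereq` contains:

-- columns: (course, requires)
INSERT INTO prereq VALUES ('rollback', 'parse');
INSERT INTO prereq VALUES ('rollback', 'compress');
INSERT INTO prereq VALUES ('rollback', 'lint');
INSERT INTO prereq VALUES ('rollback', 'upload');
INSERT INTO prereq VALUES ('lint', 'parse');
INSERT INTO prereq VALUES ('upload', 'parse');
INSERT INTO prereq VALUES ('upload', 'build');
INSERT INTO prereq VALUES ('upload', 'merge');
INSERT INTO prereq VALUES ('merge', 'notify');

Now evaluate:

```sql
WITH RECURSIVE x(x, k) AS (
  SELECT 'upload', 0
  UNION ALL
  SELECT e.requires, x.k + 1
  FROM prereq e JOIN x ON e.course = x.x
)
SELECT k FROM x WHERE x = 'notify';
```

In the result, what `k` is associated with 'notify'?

Base: (upload, k=0).
Iteration 1: edges from {upload} -> (build, k=1), (merge, k=1), (parse, k=1).
Iteration 2: edges from {build,merge,parse} -> (notify, k=2).
Iteration 3: no outgoing edges from {notify}; recursion stops.

2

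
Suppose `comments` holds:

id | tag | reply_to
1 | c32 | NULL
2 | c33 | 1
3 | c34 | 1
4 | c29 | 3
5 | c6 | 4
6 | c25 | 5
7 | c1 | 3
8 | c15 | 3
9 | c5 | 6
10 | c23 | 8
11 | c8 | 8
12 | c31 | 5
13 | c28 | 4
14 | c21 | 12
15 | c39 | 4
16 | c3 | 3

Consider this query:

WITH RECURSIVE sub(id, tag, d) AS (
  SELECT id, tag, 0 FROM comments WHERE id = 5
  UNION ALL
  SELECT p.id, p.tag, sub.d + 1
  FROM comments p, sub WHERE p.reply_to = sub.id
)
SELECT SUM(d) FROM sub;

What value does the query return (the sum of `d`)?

Base: id=5 (c6) at d 0.
Iteration 1: rows with reply_to in {5} -> c25 (id 6, d 1), c31 (id 12, d 1).
Iteration 2: rows with reply_to in {6,12} -> c5 (id 9, d 2), c21 (id 14, d 2).
Iteration 3: no rows with reply_to in {9,14}; recursion stops.
SUM(d) = 0 + 1 + 1 + 2 + 2 = 6.

6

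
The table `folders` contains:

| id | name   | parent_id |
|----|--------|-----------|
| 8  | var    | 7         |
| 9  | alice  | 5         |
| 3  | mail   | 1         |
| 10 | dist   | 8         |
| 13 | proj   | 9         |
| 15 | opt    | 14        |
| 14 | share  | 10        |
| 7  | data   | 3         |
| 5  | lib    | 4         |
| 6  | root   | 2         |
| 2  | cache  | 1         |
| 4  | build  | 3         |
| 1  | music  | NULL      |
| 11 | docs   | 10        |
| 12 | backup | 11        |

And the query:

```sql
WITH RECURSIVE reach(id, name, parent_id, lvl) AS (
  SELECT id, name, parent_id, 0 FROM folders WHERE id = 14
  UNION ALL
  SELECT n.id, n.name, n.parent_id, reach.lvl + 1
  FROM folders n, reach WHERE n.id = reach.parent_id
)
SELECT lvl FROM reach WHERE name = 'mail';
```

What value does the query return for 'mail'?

Base: id=14 (share), parent_id=10, lvl 0.
Iteration 1: join on id=10 -> dist (id 10, parent_id=8, lvl 1).
Iteration 2: join on id=8 -> var (id 8, parent_id=7, lvl 2).
Iteration 3: join on id=7 -> data (id 7, parent_id=3, lvl 3).
Iteration 4: join on id=3 -> mail (id 3, parent_id=1, lvl 4).
Iteration 5: join on id=1 -> music (id 1, parent_id=NULL, lvl 5).
Iteration 6: parent_id is NULL; no match; recursion stops.

4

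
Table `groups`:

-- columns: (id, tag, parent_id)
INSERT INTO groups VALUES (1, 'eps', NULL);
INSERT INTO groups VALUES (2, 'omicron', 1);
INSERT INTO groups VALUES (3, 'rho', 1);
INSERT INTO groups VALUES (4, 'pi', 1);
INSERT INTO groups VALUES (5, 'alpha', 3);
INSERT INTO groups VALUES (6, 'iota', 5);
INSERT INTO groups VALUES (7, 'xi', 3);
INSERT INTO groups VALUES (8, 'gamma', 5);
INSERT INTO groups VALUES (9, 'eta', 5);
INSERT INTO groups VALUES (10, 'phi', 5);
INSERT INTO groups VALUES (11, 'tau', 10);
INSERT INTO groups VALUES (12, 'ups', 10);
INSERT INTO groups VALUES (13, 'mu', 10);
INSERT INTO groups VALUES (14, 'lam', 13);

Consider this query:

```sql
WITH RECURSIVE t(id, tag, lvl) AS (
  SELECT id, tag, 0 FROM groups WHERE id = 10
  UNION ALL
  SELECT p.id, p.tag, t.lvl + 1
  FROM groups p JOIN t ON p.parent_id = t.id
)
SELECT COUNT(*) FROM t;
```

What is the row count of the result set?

5

Base: id=10 (phi) at lvl 0.
Iteration 1: rows with parent_id in {10} -> tau (id 11, lvl 1), ups (id 12, lvl 1), mu (id 13, lvl 1).
Iteration 2: rows with parent_id in {11,12,13} -> lam (id 14, lvl 2).
Iteration 3: no rows with parent_id in {14}; recursion stops.
Total rows emitted: 5.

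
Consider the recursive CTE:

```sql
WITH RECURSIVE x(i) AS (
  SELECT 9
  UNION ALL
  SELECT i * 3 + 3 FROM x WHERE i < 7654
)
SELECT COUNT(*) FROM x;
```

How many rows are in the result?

8

Base: i=9.
Iteration 1: 9 < 7654 holds -> i = 9 * 3 + 3 = 30.
Iteration 2: 30 < 7654 holds -> i = 30 * 3 + 3 = 93.
Iteration 3: 93 < 7654 holds -> i = 93 * 3 + 3 = 282.
Iteration 4: 282 < 7654 holds -> i = 282 * 3 + 3 = 849.
Iteration 5: 849 < 7654 holds -> i = 849 * 3 + 3 = 2550.
Iteration 6: 2550 < 7654 holds -> i = 2550 * 3 + 3 = 7653.
Iteration 7: 7653 < 7654 holds -> i = 7653 * 3 + 3 = 22962.
Iteration 8: 22962 < 7654 fails; recursion stops.
Total rows emitted: 8.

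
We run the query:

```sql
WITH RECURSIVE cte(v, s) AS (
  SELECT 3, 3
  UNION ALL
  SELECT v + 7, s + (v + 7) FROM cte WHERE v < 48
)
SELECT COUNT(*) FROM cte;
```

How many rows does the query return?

Base: v=3, s=3.
Iteration 1: 3 < 48 holds -> v = 3 + 7 = 10, s = 3 + 10 = 13.
Iteration 2: 10 < 48 holds -> v = 10 + 7 = 17, s = 13 + 17 = 30.
Iteration 3: 17 < 48 holds -> v = 17 + 7 = 24, s = 30 + 24 = 54.
Iteration 4: 24 < 48 holds -> v = 24 + 7 = 31, s = 54 + 31 = 85.
Iteration 5: 31 < 48 holds -> v = 31 + 7 = 38, s = 85 + 38 = 123.
Iteration 6: 38 < 48 holds -> v = 38 + 7 = 45, s = 123 + 45 = 168.
Iteration 7: 45 < 48 holds -> v = 45 + 7 = 52, s = 168 + 52 = 220.
Iteration 8: 52 < 48 fails; recursion stops.
Total rows emitted: 8.

8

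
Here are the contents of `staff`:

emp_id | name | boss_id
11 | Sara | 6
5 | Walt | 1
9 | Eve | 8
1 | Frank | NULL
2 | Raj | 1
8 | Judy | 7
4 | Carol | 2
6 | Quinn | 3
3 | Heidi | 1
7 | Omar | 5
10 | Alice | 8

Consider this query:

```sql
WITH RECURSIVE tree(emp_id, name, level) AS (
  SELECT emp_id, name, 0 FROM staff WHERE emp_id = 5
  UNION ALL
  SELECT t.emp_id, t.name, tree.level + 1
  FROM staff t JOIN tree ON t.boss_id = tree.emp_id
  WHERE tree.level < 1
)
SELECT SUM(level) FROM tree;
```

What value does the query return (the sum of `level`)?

1

Base: emp_id=5 (Walt) at level 0.
Iteration 1: rows with boss_id in {5} -> Omar (id 7, level 1).
Iteration 2: level < 1 fails for all current rows; recursion stops.
SUM(level) = 0 + 1 = 1.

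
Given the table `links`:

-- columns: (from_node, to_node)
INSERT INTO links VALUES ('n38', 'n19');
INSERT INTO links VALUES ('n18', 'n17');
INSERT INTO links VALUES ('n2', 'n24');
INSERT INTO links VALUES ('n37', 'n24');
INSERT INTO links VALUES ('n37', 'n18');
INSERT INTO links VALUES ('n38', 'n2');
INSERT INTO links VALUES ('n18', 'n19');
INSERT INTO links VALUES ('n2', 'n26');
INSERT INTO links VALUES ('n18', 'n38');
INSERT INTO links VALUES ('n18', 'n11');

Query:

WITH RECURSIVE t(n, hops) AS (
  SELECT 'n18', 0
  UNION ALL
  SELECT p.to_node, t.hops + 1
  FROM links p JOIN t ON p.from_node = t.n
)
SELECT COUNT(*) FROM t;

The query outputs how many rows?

Base: (n18, hops=0).
Iteration 1: edges from {n18} -> (n11, hops=1), (n17, hops=1), (n19, hops=1), (n38, hops=1).
Iteration 2: edges from {n11,n17,n19,n38} -> (n19, hops=2), (n2, hops=2).
Iteration 3: edges from {n19,n2} -> (n24, hops=3), (n26, hops=3).
Iteration 4: no outgoing edges from {n24,n26}; recursion stops.
Total rows emitted: 9.

9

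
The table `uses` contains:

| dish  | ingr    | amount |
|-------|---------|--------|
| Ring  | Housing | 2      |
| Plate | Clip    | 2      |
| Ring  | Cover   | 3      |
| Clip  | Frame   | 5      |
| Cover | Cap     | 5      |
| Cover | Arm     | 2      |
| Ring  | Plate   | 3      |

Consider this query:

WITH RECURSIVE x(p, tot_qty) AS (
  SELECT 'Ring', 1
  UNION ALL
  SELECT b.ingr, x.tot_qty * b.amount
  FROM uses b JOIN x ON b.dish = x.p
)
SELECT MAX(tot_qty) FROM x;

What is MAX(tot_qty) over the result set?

30

Base: (Ring, tot_qty=1).
Iteration 1: components of {Ring} -> Cover = 1*3 = 3, Housing = 1*2 = 2, Plate = 1*3 = 3.
Iteration 2: components of {Cover,Housing,Plate} -> Arm = 3*2 = 6, Cap = 3*5 = 15, Clip = 3*2 = 6.
Iteration 3: components of {Arm,Cap,Clip} -> Frame = 6*5 = 30.
Iteration 4: no further components; recursion stops.
tot_qty values: 1, 2, 3, 3, 6, 15, 6, 30; the maximum is 30.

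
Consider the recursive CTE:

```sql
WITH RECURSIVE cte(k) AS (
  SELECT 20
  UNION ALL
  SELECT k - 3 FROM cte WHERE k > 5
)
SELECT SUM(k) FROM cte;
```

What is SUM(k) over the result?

Base: k=20.
Iteration 1: 20 > 5 holds -> k = 20 - 3 = 17.
Iteration 2: 17 > 5 holds -> k = 17 - 3 = 14.
Iteration 3: 14 > 5 holds -> k = 14 - 3 = 11.
Iteration 4: 11 > 5 holds -> k = 11 - 3 = 8.
Iteration 5: 8 > 5 holds -> k = 8 - 3 = 5.
Iteration 6: 5 > 5 fails; recursion stops.
SUM(k) = 20 + 17 + 14 + 11 + 8 + 5 = 75.

75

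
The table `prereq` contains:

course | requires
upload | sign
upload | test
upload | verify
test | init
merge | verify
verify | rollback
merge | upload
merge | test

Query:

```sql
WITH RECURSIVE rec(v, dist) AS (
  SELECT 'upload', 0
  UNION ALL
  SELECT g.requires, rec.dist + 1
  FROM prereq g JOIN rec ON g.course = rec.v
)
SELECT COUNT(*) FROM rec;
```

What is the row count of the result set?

Base: (upload, dist=0).
Iteration 1: edges from {upload} -> (sign, dist=1), (test, dist=1), (verify, dist=1).
Iteration 2: edges from {sign,test,verify} -> (init, dist=2), (rollback, dist=2).
Iteration 3: no outgoing edges from {init,rollback}; recursion stops.
Total rows emitted: 6.

6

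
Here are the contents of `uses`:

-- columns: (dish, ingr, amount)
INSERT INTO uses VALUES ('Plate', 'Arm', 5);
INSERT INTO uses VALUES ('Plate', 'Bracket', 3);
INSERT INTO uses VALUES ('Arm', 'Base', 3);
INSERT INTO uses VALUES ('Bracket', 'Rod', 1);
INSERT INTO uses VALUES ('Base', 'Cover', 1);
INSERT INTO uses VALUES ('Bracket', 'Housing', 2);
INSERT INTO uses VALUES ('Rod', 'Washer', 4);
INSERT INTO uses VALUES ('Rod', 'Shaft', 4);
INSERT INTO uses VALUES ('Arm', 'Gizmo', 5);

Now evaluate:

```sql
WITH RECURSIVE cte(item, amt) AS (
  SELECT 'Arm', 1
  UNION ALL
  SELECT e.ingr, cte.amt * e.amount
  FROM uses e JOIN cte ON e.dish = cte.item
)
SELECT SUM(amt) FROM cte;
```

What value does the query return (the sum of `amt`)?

12

Base: (Arm, amt=1).
Iteration 1: components of {Arm} -> Base = 1*3 = 3, Gizmo = 1*5 = 5.
Iteration 2: components of {Base,Gizmo} -> Cover = 3*1 = 3.
Iteration 3: no further components; recursion stops.
SUM(amt) = 1 + 3 + 5 + 3 = 12.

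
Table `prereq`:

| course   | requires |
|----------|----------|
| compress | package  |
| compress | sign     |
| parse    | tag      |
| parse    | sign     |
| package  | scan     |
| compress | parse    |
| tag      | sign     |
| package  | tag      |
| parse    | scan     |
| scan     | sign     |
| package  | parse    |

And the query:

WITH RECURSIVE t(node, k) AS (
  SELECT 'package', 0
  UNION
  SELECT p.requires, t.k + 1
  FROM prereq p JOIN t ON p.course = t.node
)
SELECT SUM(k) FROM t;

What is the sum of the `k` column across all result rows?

Base: (package, k=0).
Iteration 1: edges from {package} -> (parse, k=1), (scan, k=1), (tag, k=1).
Iteration 2: edges from {parse,scan,tag} -> (scan, k=2), (sign, k=2), (tag, k=2). [UNION drops 2 duplicate row(s)]
Iteration 3: edges from {scan,sign,tag} -> (sign, k=3). [UNION drops 1 duplicate row(s)]
Iteration 4: no outgoing edges from {sign}; recursion stops.
SUM(k) = 0 + 1 + 1 + 1 + 2 + 2 + 2 + 3 = 12.

12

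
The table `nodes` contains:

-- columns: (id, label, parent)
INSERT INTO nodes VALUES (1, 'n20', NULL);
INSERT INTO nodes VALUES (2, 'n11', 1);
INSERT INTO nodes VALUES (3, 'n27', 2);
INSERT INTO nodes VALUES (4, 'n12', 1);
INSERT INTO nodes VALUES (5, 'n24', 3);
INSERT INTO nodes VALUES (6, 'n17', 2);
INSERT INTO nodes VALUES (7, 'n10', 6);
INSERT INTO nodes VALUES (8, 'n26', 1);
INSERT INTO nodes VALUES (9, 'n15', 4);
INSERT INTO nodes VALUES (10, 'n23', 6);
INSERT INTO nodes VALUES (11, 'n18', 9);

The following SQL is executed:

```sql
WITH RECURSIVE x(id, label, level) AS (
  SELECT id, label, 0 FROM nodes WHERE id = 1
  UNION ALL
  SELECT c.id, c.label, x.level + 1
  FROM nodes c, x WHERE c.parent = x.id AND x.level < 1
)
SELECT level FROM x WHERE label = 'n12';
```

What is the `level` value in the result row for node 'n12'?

Base: id=1 (n20) at level 0.
Iteration 1: rows with parent in {1} -> n11 (id 2, level 1), n12 (id 4, level 1), n26 (id 8, level 1).
Iteration 2: level < 1 fails for all current rows; recursion stops.

1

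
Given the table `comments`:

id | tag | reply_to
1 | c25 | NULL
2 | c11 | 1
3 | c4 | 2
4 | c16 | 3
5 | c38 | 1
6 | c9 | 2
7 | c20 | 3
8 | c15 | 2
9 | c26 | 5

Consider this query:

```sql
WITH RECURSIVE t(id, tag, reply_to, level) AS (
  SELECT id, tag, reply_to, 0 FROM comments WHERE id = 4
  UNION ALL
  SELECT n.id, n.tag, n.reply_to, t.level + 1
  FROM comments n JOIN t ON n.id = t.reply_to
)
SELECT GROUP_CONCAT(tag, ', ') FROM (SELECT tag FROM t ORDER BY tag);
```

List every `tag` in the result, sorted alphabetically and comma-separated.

c11, c16, c25, c4

Base: id=4 (c16), reply_to=3, level 0.
Iteration 1: join on id=3 -> c4 (id 3, reply_to=2, level 1).
Iteration 2: join on id=2 -> c11 (id 2, reply_to=1, level 2).
Iteration 3: join on id=1 -> c25 (id 1, reply_to=NULL, level 3).
Iteration 4: reply_to is NULL; no match; recursion stops.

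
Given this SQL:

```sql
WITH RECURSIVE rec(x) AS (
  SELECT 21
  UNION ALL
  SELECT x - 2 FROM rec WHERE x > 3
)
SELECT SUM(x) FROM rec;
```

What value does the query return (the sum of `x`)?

120

Base: x=21.
Iteration 1: 21 > 3 holds -> x = 21 - 2 = 19.
Iteration 2: 19 > 3 holds -> x = 19 - 2 = 17.
Iteration 3: 17 > 3 holds -> x = 17 - 2 = 15.
Iteration 4: 15 > 3 holds -> x = 15 - 2 = 13.
Iteration 5: 13 > 3 holds -> x = 13 - 2 = 11.
Iteration 6: 11 > 3 holds -> x = 11 - 2 = 9.
Iteration 7: 9 > 3 holds -> x = 9 - 2 = 7.
Iteration 8: 7 > 3 holds -> x = 7 - 2 = 5.
Iteration 9: 5 > 3 holds -> x = 5 - 2 = 3.
Iteration 10: 3 > 3 fails; recursion stops.
SUM(x) = 21 + 19 + 17 + 15 + 13 + 11 + 9 + 7 + 5 + 3 = 120.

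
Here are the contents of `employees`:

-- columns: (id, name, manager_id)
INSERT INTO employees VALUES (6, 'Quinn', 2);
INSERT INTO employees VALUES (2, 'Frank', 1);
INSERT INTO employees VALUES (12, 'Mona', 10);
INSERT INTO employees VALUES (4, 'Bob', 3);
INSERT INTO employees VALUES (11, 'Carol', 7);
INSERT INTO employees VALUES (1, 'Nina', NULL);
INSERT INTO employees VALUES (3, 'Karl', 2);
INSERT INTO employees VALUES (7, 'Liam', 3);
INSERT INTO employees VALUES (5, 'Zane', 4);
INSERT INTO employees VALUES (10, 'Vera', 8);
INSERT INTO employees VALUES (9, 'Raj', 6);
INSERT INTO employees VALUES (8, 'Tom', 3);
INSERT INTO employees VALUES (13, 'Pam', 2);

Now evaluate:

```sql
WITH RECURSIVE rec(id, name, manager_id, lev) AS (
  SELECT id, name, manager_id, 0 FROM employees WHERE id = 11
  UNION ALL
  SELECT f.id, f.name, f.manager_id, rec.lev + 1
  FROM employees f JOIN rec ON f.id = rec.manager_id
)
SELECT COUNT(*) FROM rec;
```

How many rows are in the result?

5

Base: id=11 (Carol), manager_id=7, lev 0.
Iteration 1: join on id=7 -> Liam (id 7, manager_id=3, lev 1).
Iteration 2: join on id=3 -> Karl (id 3, manager_id=2, lev 2).
Iteration 3: join on id=2 -> Frank (id 2, manager_id=1, lev 3).
Iteration 4: join on id=1 -> Nina (id 1, manager_id=NULL, lev 4).
Iteration 5: manager_id is NULL; no match; recursion stops.
Total rows emitted: 5.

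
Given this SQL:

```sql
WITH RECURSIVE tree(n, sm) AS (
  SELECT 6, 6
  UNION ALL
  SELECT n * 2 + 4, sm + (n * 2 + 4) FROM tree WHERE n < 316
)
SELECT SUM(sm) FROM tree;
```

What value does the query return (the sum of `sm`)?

Base: n=6, sm=6.
Iteration 1: 6 < 316 holds -> n = 6 * 2 + 4 = 16, sm = 6 + 16 = 22.
Iteration 2: 16 < 316 holds -> n = 16 * 2 + 4 = 36, sm = 22 + 36 = 58.
Iteration 3: 36 < 316 holds -> n = 36 * 2 + 4 = 76, sm = 58 + 76 = 134.
Iteration 4: 76 < 316 holds -> n = 76 * 2 + 4 = 156, sm = 134 + 156 = 290.
Iteration 5: 156 < 316 holds -> n = 156 * 2 + 4 = 316, sm = 290 + 316 = 606.
Iteration 6: 316 < 316 fails; recursion stops.
SUM(sm) = 6 + 22 + 58 + 134 + 290 + 606 = 1116.

1116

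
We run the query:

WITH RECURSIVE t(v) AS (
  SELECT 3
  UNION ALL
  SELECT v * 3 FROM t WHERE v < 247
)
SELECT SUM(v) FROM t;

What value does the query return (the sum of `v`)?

1092

Base: v=3.
Iteration 1: 3 < 247 holds -> v = 3 * 3 = 9.
Iteration 2: 9 < 247 holds -> v = 9 * 3 = 27.
Iteration 3: 27 < 247 holds -> v = 27 * 3 = 81.
Iteration 4: 81 < 247 holds -> v = 81 * 3 = 243.
Iteration 5: 243 < 247 holds -> v = 243 * 3 = 729.
Iteration 6: 729 < 247 fails; recursion stops.
SUM(v) = 3 + 9 + 27 + 81 + 243 + 729 = 1092.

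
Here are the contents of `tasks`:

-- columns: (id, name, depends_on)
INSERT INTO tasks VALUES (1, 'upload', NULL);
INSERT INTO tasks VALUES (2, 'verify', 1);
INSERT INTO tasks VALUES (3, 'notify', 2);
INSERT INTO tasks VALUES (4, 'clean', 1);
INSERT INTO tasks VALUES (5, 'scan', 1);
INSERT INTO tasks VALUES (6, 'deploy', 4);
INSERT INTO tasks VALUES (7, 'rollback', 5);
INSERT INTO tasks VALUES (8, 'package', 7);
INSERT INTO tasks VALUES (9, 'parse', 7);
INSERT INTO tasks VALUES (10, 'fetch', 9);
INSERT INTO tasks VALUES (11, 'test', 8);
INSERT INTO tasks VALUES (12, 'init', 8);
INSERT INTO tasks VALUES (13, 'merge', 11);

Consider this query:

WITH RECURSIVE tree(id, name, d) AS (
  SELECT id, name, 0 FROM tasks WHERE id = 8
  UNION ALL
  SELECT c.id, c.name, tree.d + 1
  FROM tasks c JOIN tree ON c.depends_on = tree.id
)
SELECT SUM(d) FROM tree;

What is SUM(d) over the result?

4

Base: id=8 (package) at d 0.
Iteration 1: rows with depends_on in {8} -> test (id 11, d 1), init (id 12, d 1).
Iteration 2: rows with depends_on in {11,12} -> merge (id 13, d 2).
Iteration 3: no rows with depends_on in {13}; recursion stops.
SUM(d) = 0 + 1 + 1 + 2 = 4.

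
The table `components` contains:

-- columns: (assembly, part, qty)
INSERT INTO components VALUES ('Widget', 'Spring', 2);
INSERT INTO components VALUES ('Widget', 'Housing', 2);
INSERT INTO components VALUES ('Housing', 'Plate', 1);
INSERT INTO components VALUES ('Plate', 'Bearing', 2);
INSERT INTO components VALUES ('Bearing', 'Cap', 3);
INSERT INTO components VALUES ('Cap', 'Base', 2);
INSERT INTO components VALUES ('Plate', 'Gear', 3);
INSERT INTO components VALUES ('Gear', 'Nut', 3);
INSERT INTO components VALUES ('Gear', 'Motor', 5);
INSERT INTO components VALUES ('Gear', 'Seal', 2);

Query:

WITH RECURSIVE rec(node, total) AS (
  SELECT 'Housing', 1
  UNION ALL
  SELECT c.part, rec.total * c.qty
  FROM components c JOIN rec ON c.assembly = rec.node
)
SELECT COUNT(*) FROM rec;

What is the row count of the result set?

9

Base: (Housing, total=1).
Iteration 1: components of {Housing} -> Plate = 1*1 = 1.
Iteration 2: components of {Plate} -> Bearing = 1*2 = 2, Gear = 1*3 = 3.
Iteration 3: components of {Bearing,Gear} -> Cap = 2*3 = 6, Motor = 3*5 = 15, Nut = 3*3 = 9, Seal = 3*2 = 6.
Iteration 4: components of {Cap,Motor,Nut,Seal} -> Base = 6*2 = 12.
Iteration 5: no further components; recursion stops.
Total rows emitted: 9.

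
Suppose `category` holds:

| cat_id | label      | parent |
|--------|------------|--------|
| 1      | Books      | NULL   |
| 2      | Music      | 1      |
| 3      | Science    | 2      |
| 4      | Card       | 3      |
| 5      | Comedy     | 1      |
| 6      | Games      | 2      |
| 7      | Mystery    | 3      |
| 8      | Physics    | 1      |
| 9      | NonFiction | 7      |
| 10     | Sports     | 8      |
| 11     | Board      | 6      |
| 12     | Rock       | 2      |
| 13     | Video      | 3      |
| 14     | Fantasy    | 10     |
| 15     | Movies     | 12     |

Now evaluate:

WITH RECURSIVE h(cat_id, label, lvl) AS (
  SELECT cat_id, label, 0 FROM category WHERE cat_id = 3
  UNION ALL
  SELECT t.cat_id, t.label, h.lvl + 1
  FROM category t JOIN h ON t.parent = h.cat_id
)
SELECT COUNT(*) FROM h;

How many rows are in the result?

Base: cat_id=3 (Science) at lvl 0.
Iteration 1: rows with parent in {3} -> Card (id 4, lvl 1), Mystery (id 7, lvl 1), Video (id 13, lvl 1).
Iteration 2: rows with parent in {4,7,13} -> NonFiction (id 9, lvl 2).
Iteration 3: no rows with parent in {9}; recursion stops.
Total rows emitted: 5.

5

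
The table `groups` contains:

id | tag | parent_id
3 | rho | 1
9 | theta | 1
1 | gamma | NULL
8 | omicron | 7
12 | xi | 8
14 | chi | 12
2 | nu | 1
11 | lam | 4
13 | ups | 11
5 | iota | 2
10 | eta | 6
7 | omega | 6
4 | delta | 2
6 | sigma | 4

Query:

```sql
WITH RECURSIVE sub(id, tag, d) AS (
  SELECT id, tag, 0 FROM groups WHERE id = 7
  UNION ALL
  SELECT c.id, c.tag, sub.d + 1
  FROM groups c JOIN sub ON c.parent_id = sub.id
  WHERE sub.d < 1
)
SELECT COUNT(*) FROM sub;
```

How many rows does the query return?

Base: id=7 (omega) at d 0.
Iteration 1: rows with parent_id in {7} -> omicron (id 8, d 1).
Iteration 2: d < 1 fails for all current rows; recursion stops.
Total rows emitted: 2.

2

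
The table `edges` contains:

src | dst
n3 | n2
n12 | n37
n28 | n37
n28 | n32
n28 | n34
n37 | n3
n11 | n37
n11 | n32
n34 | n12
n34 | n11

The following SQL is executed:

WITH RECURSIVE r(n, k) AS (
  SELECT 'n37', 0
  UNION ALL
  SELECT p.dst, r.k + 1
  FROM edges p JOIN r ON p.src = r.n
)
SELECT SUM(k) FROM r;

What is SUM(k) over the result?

Base: (n37, k=0).
Iteration 1: edges from {n37} -> (n3, k=1).
Iteration 2: edges from {n3} -> (n2, k=2).
Iteration 3: no outgoing edges from {n2}; recursion stops.
SUM(k) = 0 + 1 + 2 = 3.

3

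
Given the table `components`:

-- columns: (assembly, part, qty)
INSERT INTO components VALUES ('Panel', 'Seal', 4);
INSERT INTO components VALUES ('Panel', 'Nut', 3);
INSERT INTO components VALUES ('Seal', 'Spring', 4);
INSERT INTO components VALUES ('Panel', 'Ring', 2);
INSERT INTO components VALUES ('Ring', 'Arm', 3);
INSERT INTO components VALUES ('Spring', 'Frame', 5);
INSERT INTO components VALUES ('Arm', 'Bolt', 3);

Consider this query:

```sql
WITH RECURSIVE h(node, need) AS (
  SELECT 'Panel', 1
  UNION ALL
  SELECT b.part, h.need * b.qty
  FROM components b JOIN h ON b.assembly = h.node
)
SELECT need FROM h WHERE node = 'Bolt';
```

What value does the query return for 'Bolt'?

18

Base: (Panel, need=1).
Iteration 1: components of {Panel} -> Nut = 1*3 = 3, Ring = 1*2 = 2, Seal = 1*4 = 4.
Iteration 2: components of {Nut,Ring,Seal} -> Arm = 2*3 = 6, Spring = 4*4 = 16.
Iteration 3: components of {Arm,Spring} -> Bolt = 6*3 = 18, Frame = 16*5 = 80.
Iteration 4: no further components; recursion stops.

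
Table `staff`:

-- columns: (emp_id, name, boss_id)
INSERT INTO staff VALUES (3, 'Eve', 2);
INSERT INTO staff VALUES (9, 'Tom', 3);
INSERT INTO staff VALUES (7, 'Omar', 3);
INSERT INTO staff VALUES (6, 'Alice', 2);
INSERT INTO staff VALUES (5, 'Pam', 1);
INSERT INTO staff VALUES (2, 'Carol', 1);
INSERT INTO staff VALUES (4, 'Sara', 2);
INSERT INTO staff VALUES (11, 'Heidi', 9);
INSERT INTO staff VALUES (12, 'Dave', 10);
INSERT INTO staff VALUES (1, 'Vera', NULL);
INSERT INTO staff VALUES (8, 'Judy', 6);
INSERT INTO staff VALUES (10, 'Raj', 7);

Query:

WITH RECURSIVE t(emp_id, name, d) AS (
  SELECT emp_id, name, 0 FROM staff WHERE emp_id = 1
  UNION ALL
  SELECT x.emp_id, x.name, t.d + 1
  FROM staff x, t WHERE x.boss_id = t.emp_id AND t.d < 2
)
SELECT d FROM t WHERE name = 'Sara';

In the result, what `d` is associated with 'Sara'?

2

Base: emp_id=1 (Vera) at d 0.
Iteration 1: rows with boss_id in {1} -> Carol (id 2, d 1), Pam (id 5, d 1).
Iteration 2: rows with boss_id in {2,5} -> Eve (id 3, d 2), Sara (id 4, d 2), Alice (id 6, d 2).
Iteration 3: d < 2 fails for all current rows; recursion stops.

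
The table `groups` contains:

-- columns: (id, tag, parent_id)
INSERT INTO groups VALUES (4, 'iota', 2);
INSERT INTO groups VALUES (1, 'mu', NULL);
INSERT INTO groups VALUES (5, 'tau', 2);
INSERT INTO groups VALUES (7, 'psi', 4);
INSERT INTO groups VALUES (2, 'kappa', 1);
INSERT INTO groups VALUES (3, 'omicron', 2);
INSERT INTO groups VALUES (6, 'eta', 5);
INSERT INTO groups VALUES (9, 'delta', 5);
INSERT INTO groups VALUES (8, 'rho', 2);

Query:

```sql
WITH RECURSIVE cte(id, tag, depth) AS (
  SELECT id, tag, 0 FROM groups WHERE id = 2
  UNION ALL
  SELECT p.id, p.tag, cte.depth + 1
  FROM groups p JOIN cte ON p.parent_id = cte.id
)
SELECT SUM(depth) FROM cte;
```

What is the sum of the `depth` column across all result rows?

10

Base: id=2 (kappa) at depth 0.
Iteration 1: rows with parent_id in {2} -> omicron (id 3, depth 1), iota (id 4, depth 1), tau (id 5, depth 1), rho (id 8, depth 1).
Iteration 2: rows with parent_id in {3,4,5,8} -> eta (id 6, depth 2), psi (id 7, depth 2), delta (id 9, depth 2).
Iteration 3: no rows with parent_id in {6,7,9}; recursion stops.
SUM(depth) = 0 + 1 + 1 + 1 + 1 + 2 + 2 + 2 = 10.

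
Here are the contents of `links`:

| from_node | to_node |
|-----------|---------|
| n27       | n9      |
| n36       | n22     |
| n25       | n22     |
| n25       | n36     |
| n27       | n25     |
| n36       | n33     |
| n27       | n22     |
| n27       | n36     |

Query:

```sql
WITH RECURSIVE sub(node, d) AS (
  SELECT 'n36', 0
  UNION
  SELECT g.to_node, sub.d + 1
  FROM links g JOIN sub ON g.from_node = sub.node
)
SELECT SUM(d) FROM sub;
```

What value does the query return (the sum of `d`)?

Base: (n36, d=0).
Iteration 1: edges from {n36} -> (n22, d=1), (n33, d=1).
Iteration 2: no outgoing edges from {n22,n33}; recursion stops.
SUM(d) = 0 + 1 + 1 = 2.

2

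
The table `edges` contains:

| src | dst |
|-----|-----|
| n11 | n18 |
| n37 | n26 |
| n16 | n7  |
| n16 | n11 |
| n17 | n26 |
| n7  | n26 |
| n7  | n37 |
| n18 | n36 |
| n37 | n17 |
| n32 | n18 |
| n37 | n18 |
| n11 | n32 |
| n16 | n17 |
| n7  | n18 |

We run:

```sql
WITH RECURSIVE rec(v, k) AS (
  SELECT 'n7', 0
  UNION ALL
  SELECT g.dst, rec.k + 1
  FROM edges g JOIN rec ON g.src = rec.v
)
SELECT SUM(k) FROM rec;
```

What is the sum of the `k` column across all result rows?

17

Base: (n7, k=0).
Iteration 1: edges from {n7} -> (n18, k=1), (n26, k=1), (n37, k=1).
Iteration 2: edges from {n18,n26,n37} -> (n17, k=2), (n18, k=2), (n26, k=2), (n36, k=2).
Iteration 3: edges from {n17,n18,n26,n36} -> (n26, k=3), (n36, k=3).
Iteration 4: no outgoing edges from {n26,n36}; recursion stops.
SUM(k) = 0 + 1 + 1 + 1 + 2 + 2 + 2 + 2 + 3 + 3 = 17.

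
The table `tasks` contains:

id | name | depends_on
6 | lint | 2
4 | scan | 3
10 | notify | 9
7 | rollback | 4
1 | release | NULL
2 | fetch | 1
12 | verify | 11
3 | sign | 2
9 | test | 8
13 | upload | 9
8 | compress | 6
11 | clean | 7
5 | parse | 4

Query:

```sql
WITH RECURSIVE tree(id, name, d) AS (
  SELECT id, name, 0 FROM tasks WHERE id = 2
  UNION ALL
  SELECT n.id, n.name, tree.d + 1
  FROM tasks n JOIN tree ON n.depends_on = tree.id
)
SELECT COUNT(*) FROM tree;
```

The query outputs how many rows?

Base: id=2 (fetch) at d 0.
Iteration 1: rows with depends_on in {2} -> sign (id 3, d 1), lint (id 6, d 1).
Iteration 2: rows with depends_on in {3,6} -> scan (id 4, d 2), compress (id 8, d 2).
Iteration 3: rows with depends_on in {4,8} -> parse (id 5, d 3), rollback (id 7, d 3), test (id 9, d 3).
Iteration 4: rows with depends_on in {5,7,9} -> notify (id 10, d 4), clean (id 11, d 4), upload (id 13, d 4).
Iteration 5: rows with depends_on in {10,11,13} -> verify (id 12, d 5).
Iteration 6: no rows with depends_on in {12}; recursion stops.
Total rows emitted: 12.

12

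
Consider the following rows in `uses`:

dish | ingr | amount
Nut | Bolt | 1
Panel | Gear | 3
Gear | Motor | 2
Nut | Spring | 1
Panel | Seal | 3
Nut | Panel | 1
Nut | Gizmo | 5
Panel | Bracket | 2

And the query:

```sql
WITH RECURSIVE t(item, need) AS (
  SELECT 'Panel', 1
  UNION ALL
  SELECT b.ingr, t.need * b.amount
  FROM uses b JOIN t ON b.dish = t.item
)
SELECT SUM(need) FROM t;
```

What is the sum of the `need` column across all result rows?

15

Base: (Panel, need=1).
Iteration 1: components of {Panel} -> Bracket = 1*2 = 2, Gear = 1*3 = 3, Seal = 1*3 = 3.
Iteration 2: components of {Bracket,Gear,Seal} -> Motor = 3*2 = 6.
Iteration 3: no further components; recursion stops.
SUM(need) = 1 + 3 + 3 + 2 + 6 = 15.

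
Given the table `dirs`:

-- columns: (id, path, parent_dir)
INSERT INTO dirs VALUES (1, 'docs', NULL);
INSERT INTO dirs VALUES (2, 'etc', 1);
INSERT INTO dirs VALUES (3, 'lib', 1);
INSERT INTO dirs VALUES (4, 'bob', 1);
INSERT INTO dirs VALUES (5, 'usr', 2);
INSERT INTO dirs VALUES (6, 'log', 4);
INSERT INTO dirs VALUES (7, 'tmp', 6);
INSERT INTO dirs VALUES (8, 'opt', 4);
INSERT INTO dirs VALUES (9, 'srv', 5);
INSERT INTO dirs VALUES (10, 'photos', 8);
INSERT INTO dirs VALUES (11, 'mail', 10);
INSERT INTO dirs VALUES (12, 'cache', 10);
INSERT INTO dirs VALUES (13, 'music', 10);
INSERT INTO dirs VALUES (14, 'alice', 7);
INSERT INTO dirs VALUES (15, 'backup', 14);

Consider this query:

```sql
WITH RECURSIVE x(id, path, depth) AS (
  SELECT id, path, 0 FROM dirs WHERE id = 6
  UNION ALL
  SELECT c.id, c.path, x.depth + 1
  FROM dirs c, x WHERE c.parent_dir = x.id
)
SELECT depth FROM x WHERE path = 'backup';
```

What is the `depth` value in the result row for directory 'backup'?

Base: id=6 (log) at depth 0.
Iteration 1: rows with parent_dir in {6} -> tmp (id 7, depth 1).
Iteration 2: rows with parent_dir in {7} -> alice (id 14, depth 2).
Iteration 3: rows with parent_dir in {14} -> backup (id 15, depth 3).
Iteration 4: no rows with parent_dir in {15}; recursion stops.

3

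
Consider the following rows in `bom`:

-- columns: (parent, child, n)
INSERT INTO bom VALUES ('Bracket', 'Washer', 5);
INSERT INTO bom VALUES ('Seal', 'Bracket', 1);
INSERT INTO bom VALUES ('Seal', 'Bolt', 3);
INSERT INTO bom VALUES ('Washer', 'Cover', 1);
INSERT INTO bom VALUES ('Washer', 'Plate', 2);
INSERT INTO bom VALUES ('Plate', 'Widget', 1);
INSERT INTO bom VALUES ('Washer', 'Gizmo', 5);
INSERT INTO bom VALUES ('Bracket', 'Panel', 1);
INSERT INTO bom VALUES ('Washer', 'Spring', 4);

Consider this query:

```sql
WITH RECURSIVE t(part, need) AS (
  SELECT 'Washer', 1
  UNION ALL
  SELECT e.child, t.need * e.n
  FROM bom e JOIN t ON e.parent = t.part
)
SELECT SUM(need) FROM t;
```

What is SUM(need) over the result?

Base: (Washer, need=1).
Iteration 1: components of {Washer} -> Cover = 1*1 = 1, Gizmo = 1*5 = 5, Plate = 1*2 = 2, Spring = 1*4 = 4.
Iteration 2: components of {Cover,Gizmo,Plate,Spring} -> Widget = 2*1 = 2.
Iteration 3: no further components; recursion stops.
SUM(need) = 1 + 1 + 5 + 2 + 4 + 2 = 15.

15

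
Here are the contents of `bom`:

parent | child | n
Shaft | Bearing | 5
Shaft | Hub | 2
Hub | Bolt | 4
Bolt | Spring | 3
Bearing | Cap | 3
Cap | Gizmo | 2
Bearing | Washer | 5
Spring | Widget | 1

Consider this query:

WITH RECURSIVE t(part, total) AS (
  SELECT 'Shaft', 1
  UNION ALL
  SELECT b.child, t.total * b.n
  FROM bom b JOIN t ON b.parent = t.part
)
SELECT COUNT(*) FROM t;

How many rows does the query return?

9

Base: (Shaft, total=1).
Iteration 1: components of {Shaft} -> Bearing = 1*5 = 5, Hub = 1*2 = 2.
Iteration 2: components of {Bearing,Hub} -> Bolt = 2*4 = 8, Cap = 5*3 = 15, Washer = 5*5 = 25.
Iteration 3: components of {Bolt,Cap,Washer} -> Gizmo = 15*2 = 30, Spring = 8*3 = 24.
Iteration 4: components of {Gizmo,Spring} -> Widget = 24*1 = 24.
Iteration 5: no further components; recursion stops.
Total rows emitted: 9.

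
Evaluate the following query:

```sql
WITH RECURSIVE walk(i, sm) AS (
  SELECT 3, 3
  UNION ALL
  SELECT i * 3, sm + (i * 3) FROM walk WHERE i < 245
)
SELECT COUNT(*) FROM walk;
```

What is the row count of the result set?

Base: i=3, sm=3.
Iteration 1: 3 < 245 holds -> i = 3 * 3 = 9, sm = 3 + 9 = 12.
Iteration 2: 9 < 245 holds -> i = 9 * 3 = 27, sm = 12 + 27 = 39.
Iteration 3: 27 < 245 holds -> i = 27 * 3 = 81, sm = 39 + 81 = 120.
Iteration 4: 81 < 245 holds -> i = 81 * 3 = 243, sm = 120 + 243 = 363.
Iteration 5: 243 < 245 holds -> i = 243 * 3 = 729, sm = 363 + 729 = 1092.
Iteration 6: 729 < 245 fails; recursion stops.
Total rows emitted: 6.

6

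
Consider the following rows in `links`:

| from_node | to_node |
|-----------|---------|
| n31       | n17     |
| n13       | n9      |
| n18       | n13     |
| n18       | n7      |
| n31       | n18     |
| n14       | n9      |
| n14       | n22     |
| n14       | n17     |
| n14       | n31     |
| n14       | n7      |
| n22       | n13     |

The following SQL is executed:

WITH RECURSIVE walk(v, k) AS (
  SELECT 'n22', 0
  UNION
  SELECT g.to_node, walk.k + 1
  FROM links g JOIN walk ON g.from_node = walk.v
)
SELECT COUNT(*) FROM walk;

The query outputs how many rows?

3

Base: (n22, k=0).
Iteration 1: edges from {n22} -> (n13, k=1).
Iteration 2: edges from {n13} -> (n9, k=2).
Iteration 3: no outgoing edges from {n9}; recursion stops.
Total rows emitted: 3.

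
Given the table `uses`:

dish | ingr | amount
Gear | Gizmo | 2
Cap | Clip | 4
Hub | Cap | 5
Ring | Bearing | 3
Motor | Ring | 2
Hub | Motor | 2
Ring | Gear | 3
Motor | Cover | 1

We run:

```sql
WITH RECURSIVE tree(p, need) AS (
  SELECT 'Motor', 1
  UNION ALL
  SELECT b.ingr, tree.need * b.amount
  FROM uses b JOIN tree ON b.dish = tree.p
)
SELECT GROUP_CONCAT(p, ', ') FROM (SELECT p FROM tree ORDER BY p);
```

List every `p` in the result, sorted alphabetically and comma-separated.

Bearing, Cover, Gear, Gizmo, Motor, Ring

Base: (Motor, need=1).
Iteration 1: components of {Motor} -> Cover = 1*1 = 1, Ring = 1*2 = 2.
Iteration 2: components of {Cover,Ring} -> Bearing = 2*3 = 6, Gear = 2*3 = 6.
Iteration 3: components of {Bearing,Gear} -> Gizmo = 6*2 = 12.
Iteration 4: no further components; recursion stops.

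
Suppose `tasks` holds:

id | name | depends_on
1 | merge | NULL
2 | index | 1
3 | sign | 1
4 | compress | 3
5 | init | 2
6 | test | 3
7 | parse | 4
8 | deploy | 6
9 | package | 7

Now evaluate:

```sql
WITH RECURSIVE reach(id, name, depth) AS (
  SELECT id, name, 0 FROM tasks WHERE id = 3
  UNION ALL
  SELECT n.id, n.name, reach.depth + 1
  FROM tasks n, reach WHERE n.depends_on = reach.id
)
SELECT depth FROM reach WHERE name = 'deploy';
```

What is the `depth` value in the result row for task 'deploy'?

Base: id=3 (sign) at depth 0.
Iteration 1: rows with depends_on in {3} -> compress (id 4, depth 1), test (id 6, depth 1).
Iteration 2: rows with depends_on in {4,6} -> parse (id 7, depth 2), deploy (id 8, depth 2).
Iteration 3: rows with depends_on in {7,8} -> package (id 9, depth 3).
Iteration 4: no rows with depends_on in {9}; recursion stops.

2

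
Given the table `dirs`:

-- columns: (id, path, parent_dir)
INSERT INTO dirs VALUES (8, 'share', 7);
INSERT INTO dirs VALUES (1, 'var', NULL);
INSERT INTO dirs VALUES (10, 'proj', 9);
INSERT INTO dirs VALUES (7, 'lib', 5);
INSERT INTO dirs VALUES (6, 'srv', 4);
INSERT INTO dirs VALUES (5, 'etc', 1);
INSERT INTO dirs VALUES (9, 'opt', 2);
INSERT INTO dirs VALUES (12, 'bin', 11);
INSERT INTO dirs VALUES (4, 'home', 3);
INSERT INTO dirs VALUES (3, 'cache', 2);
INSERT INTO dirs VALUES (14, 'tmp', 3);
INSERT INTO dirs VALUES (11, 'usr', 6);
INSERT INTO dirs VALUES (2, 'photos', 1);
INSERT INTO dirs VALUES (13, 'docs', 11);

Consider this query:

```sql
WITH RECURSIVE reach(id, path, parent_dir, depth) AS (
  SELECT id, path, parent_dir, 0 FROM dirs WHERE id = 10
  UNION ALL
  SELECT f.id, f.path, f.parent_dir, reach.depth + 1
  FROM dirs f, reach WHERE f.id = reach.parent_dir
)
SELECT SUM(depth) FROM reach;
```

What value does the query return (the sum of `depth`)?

6

Base: id=10 (proj), parent_dir=9, depth 0.
Iteration 1: join on id=9 -> opt (id 9, parent_dir=2, depth 1).
Iteration 2: join on id=2 -> photos (id 2, parent_dir=1, depth 2).
Iteration 3: join on id=1 -> var (id 1, parent_dir=NULL, depth 3).
Iteration 4: parent_dir is NULL; no match; recursion stops.
SUM(depth) = 0 + 1 + 2 + 3 = 6.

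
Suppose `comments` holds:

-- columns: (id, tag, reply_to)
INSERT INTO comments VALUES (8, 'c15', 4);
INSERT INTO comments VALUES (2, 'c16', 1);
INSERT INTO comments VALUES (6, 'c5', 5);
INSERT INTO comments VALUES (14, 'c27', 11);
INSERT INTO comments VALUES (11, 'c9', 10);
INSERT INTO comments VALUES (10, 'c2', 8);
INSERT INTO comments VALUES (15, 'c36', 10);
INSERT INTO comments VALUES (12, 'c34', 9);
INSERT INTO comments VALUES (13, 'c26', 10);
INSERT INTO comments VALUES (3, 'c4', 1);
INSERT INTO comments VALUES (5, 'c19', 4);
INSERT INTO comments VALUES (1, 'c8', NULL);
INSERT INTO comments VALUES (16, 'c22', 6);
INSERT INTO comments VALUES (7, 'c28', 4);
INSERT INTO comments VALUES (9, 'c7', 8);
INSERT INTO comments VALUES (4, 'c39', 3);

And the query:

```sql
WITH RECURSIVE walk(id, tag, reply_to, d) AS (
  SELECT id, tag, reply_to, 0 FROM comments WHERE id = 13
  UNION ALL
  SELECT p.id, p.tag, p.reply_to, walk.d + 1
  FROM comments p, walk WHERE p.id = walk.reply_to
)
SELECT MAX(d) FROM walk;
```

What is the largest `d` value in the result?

Base: id=13 (c26), reply_to=10, d 0.
Iteration 1: join on id=10 -> c2 (id 10, reply_to=8, d 1).
Iteration 2: join on id=8 -> c15 (id 8, reply_to=4, d 2).
Iteration 3: join on id=4 -> c39 (id 4, reply_to=3, d 3).
Iteration 4: join on id=3 -> c4 (id 3, reply_to=1, d 4).
Iteration 5: join on id=1 -> c8 (id 1, reply_to=NULL, d 5).
Iteration 6: reply_to is NULL; no match; recursion stops.
d values: 0, 1, 2, 3, 4, 5; the maximum is 5.

5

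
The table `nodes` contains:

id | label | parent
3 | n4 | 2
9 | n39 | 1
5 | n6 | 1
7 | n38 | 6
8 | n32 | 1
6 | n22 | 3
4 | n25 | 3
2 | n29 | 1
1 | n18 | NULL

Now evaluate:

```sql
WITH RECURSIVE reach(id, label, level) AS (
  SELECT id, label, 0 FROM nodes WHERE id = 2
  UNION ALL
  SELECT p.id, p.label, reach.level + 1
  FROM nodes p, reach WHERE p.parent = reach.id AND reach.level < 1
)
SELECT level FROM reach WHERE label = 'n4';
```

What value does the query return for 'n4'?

1

Base: id=2 (n29) at level 0.
Iteration 1: rows with parent in {2} -> n4 (id 3, level 1).
Iteration 2: level < 1 fails for all current rows; recursion stops.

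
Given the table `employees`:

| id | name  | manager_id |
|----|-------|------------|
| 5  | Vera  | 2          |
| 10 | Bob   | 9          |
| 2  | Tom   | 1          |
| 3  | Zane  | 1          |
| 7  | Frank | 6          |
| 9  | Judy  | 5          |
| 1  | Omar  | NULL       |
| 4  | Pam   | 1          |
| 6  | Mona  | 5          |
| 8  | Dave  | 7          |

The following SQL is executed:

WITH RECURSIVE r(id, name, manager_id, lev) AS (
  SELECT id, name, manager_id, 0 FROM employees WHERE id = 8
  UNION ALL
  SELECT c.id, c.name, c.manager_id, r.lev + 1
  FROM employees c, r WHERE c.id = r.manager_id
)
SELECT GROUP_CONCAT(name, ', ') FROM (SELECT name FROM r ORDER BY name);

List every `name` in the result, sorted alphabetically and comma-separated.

Dave, Frank, Mona, Omar, Tom, Vera

Base: id=8 (Dave), manager_id=7, lev 0.
Iteration 1: join on id=7 -> Frank (id 7, manager_id=6, lev 1).
Iteration 2: join on id=6 -> Mona (id 6, manager_id=5, lev 2).
Iteration 3: join on id=5 -> Vera (id 5, manager_id=2, lev 3).
Iteration 4: join on id=2 -> Tom (id 2, manager_id=1, lev 4).
Iteration 5: join on id=1 -> Omar (id 1, manager_id=NULL, lev 5).
Iteration 6: manager_id is NULL; no match; recursion stops.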